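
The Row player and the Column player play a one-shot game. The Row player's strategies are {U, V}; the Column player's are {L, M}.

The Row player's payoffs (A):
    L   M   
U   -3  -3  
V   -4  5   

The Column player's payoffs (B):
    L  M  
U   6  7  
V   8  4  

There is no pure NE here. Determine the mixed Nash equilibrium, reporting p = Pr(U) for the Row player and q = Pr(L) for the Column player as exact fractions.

Each player's mixing probability is pinned down by making the *other* player indifferent.
The Column player indifferent between L and M: p·6 + (1−p)·8 = p·7 + (1−p)·4 ⟹ 8 + (-2)p = 4 + 3p ⟹ p = 4/5.
The Row player indifferent between U and V: q·(-3) + (1−q)·(-3) = q·(-4) + (1−q)·5 ⟹ (-3) + 0q = 5 + (-9)q ⟹ q = 8/9.

p = 4/5, q = 8/9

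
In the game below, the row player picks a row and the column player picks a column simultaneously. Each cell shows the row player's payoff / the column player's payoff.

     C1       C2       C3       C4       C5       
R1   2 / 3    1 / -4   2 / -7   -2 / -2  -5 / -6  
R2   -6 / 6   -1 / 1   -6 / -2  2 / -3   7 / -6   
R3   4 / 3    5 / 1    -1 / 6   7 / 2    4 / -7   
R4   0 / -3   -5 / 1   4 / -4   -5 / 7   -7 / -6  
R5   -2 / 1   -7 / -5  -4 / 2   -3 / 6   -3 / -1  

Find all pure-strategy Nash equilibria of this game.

No pure-strategy Nash equilibrium

Find each player's best response to every opponent strategy; NE are the intersections.
The row player's best responses — vs C1: R3 (payoff 4); vs C2: R3 (payoff 5); vs C3: R4 (payoff 4); vs C4: R3 (payoff 7); vs C5: R2 (payoff 7).
The column player's best responses — vs R1: C1 (payoff 3); vs R2: C1 (payoff 6); vs R3: C3 (payoff 6); vs R4: C4 (payoff 7); vs R5: C4 (payoff 6).
No cell has both players best-responding. For instance, the row player's best reply to C4 is R3, but against R3 the column player prefers C3 over C4.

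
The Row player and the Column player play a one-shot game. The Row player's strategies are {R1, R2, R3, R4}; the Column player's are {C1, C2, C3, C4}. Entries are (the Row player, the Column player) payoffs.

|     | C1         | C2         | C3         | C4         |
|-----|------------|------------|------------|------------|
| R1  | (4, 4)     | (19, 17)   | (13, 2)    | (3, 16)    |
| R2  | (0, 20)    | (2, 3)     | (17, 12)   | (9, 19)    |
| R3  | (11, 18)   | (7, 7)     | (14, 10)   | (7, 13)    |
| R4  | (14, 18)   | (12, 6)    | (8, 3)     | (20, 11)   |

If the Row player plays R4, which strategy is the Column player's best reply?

With the Row player fixed at R4, the Column player's payoffs are: C1 → 18, C2 → 6, C3 → 3, C4 → 11.
The maximum is 18, achieved by C1.

C1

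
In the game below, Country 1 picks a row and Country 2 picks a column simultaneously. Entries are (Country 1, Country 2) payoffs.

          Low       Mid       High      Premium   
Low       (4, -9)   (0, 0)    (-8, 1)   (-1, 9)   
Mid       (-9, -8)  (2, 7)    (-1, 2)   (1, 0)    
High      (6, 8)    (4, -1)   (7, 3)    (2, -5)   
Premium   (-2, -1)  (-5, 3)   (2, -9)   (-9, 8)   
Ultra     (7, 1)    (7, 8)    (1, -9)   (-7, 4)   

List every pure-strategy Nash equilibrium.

A profile is a Nash equilibrium when each player is best-responding to the other.
Country 1's best responses — vs Low: Ultra (payoff 7); vs Mid: Ultra (payoff 7); vs High: High (payoff 7); vs Premium: High (payoff 2).
Country 2's best responses — vs Low: Premium (payoff 9); vs Mid: Mid (payoff 7); vs High: Low (payoff 8); vs Premium: Premium (payoff 8); vs Ultra: Mid (payoff 8).
The only mutual best response is (Ultra, Mid); neither player gains by switching there.

(Ultra, Mid)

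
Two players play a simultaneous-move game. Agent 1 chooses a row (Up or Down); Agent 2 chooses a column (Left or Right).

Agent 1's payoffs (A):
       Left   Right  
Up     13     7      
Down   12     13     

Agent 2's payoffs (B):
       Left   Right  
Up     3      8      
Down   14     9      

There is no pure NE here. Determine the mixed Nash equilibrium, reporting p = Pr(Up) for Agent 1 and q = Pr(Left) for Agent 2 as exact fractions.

p = 1/2, q = 6/7

Each player's mixing probability is pinned down by making the *other* player indifferent.
Agent 2 indifferent between Left and Right: p·3 + (1−p)·14 = p·8 + (1−p)·9 ⟹ 14 + (-11)p = 9 + (-1)p ⟹ p = 1/2.
Agent 1 indifferent between Up and Down: q·13 + (1−q)·7 = q·12 + (1−q)·13 ⟹ 7 + 6q = 13 + (-1)q ⟹ q = 6/7.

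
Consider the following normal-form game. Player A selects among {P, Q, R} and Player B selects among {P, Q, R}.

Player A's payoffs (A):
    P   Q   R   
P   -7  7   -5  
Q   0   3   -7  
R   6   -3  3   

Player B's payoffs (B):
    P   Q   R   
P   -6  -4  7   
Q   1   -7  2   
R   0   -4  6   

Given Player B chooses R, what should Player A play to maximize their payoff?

With Player B fixed at R, Player A's payoffs are: P → -5, Q → -7, R → 3.
The maximum is 3, achieved by R.

R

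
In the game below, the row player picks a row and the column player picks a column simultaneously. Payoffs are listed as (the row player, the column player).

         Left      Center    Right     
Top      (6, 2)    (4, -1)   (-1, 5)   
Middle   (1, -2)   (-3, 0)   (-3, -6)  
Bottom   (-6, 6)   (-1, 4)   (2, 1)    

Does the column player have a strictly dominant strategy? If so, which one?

No strictly dominant strategy

A strategy is strictly dominant if it gives the column player a strictly higher payoff than every other strategy, against every choice by the opponent.
Left is not dominant: against Top, Right gives 5 > 2.
Center is not dominant: against Top, Left gives 2 > -1.
Right is not dominant: against Middle, Left gives -2 > -6.
No single strategy is best against every opponent action.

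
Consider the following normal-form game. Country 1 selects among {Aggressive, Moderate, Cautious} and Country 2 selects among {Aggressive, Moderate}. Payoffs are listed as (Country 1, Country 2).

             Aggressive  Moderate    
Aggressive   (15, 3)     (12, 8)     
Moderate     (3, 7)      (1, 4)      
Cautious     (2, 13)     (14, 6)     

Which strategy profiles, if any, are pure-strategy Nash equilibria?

No pure-strategy Nash equilibrium

A profile is a Nash equilibrium when each player is best-responding to the other.
Country 1's best responses — vs Aggressive: Aggressive (payoff 15); vs Moderate: Cautious (payoff 14).
Country 2's best responses — vs Aggressive: Moderate (payoff 8); vs Moderate: Aggressive (payoff 7); vs Cautious: Aggressive (payoff 13).
No cell has both players best-responding. For instance, Country 1's best reply to Aggressive is Aggressive, but against Aggressive Country 2 prefers Moderate over Aggressive.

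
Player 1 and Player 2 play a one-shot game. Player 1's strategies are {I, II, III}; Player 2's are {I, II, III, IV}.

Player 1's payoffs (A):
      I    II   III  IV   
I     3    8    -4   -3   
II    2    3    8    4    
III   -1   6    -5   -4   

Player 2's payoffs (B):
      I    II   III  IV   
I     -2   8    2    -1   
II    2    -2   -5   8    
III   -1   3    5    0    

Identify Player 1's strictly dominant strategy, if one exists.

No strictly dominant strategy

A strategy is strictly dominant if it gives Player 1 a strictly higher payoff than every other strategy, against every choice by the opponent.
I is not dominant: against III, II gives 8 > -4.
II is not dominant: against I, I gives 3 > 2.
III is not dominant: against I, I gives 3 > -1.
No single strategy is best against every opponent action.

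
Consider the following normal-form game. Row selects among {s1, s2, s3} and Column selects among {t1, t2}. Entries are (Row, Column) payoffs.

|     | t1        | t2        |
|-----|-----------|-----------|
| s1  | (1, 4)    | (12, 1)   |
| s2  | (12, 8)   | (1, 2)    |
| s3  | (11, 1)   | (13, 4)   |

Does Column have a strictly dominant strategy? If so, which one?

Check whether one of Column's strategies beats all alternatives regardless of what the opponent does.
t1 is not dominant: against s3, t2 gives 4 > 1.
t2 is not dominant: against s1, t1 gives 4 > 1.
No single strategy is best against every opponent action.

None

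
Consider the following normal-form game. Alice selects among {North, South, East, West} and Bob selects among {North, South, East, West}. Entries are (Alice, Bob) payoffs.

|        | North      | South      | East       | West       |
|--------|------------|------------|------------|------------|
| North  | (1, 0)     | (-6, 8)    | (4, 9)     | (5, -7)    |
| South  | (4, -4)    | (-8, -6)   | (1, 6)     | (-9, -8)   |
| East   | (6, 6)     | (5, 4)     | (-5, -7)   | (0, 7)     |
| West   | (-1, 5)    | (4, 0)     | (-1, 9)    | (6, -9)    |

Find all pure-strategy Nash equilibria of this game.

(North, East)

Check mutual best responses: a cell is a NE iff neither player can gain by unilaterally deviating.
Alice's best responses — vs North: East (payoff 6); vs South: East (payoff 5); vs East: North (payoff 4); vs West: West (payoff 6).
Bob's best responses — vs North: East (payoff 9); vs South: East (payoff 6); vs East: West (payoff 7); vs West: East (payoff 9).
The only mutual best response is (North, East); neither player gains by switching there.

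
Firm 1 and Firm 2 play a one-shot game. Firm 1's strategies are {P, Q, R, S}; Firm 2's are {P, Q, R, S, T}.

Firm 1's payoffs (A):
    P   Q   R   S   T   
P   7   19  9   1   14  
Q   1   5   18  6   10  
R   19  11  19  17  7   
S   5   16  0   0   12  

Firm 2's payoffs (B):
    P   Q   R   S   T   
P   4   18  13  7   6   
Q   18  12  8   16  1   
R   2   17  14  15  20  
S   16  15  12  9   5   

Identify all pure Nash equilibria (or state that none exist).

Check mutual best responses: a cell is a NE iff neither player can gain by unilaterally deviating.
Firm 1's best responses — vs P: R (payoff 19); vs Q: P (payoff 19); vs R: R (payoff 19); vs S: R (payoff 17); vs T: P (payoff 14).
Firm 2's best responses — vs P: Q (payoff 18); vs Q: P (payoff 18); vs R: T (payoff 20); vs S: P (payoff 16).
The only mutual best response is (P, Q); neither player gains by switching there.

(P, Q)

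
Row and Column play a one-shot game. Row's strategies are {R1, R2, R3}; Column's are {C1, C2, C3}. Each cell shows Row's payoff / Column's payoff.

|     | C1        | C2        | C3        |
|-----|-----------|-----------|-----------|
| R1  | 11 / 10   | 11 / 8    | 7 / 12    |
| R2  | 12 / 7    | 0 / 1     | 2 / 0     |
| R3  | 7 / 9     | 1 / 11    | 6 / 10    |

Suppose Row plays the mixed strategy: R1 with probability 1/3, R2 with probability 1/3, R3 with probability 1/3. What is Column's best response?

Compute Column's expected payoff from each pure strategy against the given mix.
C1: (1/3)·10 + (1/3)·7 + (1/3)·9 = 26/3
C2: (1/3)·8 + (1/3)·1 + (1/3)·11 = 20/3
C3: (1/3)·12 + (1/3)·0 + (1/3)·10 = 22/3
Highest expected payoff is 26/3, from C1.

C1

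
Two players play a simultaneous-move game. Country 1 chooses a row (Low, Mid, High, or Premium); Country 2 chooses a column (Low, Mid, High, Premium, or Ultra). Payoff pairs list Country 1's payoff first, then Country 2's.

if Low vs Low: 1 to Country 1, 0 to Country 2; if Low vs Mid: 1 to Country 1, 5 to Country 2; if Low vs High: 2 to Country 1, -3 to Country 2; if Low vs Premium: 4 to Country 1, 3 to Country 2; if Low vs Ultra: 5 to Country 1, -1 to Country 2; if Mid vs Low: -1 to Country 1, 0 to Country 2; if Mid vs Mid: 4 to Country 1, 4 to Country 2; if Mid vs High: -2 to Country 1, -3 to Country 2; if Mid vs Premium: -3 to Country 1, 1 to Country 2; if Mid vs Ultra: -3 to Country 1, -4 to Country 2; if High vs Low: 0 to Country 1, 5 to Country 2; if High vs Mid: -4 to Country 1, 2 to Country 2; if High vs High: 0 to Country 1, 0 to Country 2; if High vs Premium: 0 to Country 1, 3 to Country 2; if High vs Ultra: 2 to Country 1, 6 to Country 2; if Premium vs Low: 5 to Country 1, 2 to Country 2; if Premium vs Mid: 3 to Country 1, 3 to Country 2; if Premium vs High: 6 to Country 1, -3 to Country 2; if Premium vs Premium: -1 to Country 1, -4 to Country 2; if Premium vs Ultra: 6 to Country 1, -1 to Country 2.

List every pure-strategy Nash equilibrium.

(Mid, Mid)

Check mutual best responses: a cell is a NE iff neither player can gain by unilaterally deviating.
Country 1's best responses — vs Low: Premium (payoff 5); vs Mid: Mid (payoff 4); vs High: Premium (payoff 6); vs Premium: Low (payoff 4); vs Ultra: Premium (payoff 6).
Country 2's best responses — vs Low: Mid (payoff 5); vs Mid: Mid (payoff 4); vs High: Ultra (payoff 6); vs Premium: Mid (payoff 3).
The only mutual best response is (Mid, Mid); neither player gains by switching there.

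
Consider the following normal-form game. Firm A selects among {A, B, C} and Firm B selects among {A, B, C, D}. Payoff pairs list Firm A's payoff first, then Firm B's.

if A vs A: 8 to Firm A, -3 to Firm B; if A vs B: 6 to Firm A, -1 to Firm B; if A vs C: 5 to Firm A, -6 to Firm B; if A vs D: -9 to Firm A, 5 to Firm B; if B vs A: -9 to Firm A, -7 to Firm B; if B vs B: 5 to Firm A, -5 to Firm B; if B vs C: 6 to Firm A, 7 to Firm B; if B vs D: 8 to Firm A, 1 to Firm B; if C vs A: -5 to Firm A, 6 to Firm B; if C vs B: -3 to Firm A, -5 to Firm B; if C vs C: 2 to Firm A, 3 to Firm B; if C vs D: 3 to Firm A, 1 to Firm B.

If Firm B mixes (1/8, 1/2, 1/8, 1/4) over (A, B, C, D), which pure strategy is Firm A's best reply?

B

Compute Firm A's expected payoff from each pure strategy against the given mix.
A: (1/8)·8 + (1/2)·6 + (1/8)·5 + (1/4)·(-9) = 19/8
B: (1/8)·(-9) + (1/2)·5 + (1/8)·6 + (1/4)·8 = 33/8
C: (1/8)·(-5) + (1/2)·(-3) + (1/8)·2 + (1/4)·3 = -9/8
Highest expected payoff is 33/8, from B.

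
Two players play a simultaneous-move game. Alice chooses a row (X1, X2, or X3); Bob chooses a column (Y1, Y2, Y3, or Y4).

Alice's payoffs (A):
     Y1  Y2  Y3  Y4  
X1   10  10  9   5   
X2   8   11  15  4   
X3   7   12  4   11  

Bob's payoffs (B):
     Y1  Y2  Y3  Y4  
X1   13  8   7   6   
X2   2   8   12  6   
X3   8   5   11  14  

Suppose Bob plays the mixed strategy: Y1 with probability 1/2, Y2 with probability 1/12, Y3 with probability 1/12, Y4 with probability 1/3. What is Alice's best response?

X3

Compute Alice's expected payoff from each pure strategy against the given mix.
X1: (1/2)·10 + (1/12)·10 + (1/12)·9 + (1/3)·5 = 33/4
X2: (1/2)·8 + (1/12)·11 + (1/12)·15 + (1/3)·4 = 15/2
X3: (1/2)·7 + (1/12)·12 + (1/12)·4 + (1/3)·11 = 17/2
Highest expected payoff is 17/2, from X3.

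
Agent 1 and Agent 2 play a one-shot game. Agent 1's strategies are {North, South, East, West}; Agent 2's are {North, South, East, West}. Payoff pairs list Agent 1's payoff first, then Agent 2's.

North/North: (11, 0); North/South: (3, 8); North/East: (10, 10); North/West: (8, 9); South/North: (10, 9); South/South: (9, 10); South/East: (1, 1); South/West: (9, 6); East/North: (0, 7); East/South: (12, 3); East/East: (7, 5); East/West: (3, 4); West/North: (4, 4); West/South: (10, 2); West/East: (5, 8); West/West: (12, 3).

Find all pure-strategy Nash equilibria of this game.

A profile is a Nash equilibrium when each player is best-responding to the other.
Agent 1's best responses — vs North: North (payoff 11); vs South: East (payoff 12); vs East: North (payoff 10); vs West: West (payoff 12).
Agent 2's best responses — vs North: East (payoff 10); vs South: South (payoff 10); vs East: North (payoff 7); vs West: East (payoff 8).
The only mutual best response is (North, East); neither player gains by switching there.

(North, East)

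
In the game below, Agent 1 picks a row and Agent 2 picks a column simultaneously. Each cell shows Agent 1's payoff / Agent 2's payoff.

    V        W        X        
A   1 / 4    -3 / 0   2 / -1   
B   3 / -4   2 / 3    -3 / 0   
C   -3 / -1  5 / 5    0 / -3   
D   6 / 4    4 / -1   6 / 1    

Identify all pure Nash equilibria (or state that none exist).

A profile is a Nash equilibrium when each player is best-responding to the other.
Agent 1's best responses — vs V: D (payoff 6); vs W: C (payoff 5); vs X: D (payoff 6).
Agent 2's best responses — vs A: V (payoff 4); vs B: W (payoff 3); vs C: W (payoff 5); vs D: V (payoff 4).
Mutual best responses occur at (C, W) and (D, V); at each, neither player gains by switching.

(C, W) and (D, V)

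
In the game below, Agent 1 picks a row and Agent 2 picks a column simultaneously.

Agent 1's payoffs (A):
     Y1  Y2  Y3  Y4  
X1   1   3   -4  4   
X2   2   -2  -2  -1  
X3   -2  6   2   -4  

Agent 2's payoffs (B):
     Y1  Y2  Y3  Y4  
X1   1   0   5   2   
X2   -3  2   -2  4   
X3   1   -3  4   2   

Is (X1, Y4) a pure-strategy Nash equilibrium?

Holding Agent 2 at Y4: Agent 1 gets 4 from X1, versus -1 from X2, -4 from X3. No profitable deviation for Agent 1.
Holding Agent 1 at X1: Agent 2 gets 2 from Y4 but could get 5 by switching to Y3. Agent 2 has a profitable deviation.

No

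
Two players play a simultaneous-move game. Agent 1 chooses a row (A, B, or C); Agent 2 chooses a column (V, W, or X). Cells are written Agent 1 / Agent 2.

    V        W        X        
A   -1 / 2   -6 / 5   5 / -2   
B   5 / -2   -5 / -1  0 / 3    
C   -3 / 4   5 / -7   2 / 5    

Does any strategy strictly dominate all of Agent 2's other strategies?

A strategy is strictly dominant if it gives Agent 2 a strictly higher payoff than every other strategy, against every choice by the opponent.
V is not dominant: against A, W gives 5 > 2.
W is not dominant: against B, X gives 3 > -1.
X is not dominant: against A, V gives 2 > -2.
No single strategy is best against every opponent action.

No strictly dominant strategy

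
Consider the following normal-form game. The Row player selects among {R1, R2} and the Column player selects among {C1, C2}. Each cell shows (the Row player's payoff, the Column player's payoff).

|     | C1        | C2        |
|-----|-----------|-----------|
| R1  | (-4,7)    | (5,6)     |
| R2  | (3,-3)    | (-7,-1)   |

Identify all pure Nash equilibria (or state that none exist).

Check mutual best responses: a cell is a NE iff neither player can gain by unilaterally deviating.
The Row player's best responses — vs C1: R2 (payoff 3); vs C2: R1 (payoff 5).
The Column player's best responses — vs R1: C1 (payoff 7); vs R2: C2 (payoff -1).
No cell has both players best-responding. For instance, the Row player's best reply to C1 is R2, but against R2 the Column player prefers C2 over C1.

No pure-strategy Nash equilibrium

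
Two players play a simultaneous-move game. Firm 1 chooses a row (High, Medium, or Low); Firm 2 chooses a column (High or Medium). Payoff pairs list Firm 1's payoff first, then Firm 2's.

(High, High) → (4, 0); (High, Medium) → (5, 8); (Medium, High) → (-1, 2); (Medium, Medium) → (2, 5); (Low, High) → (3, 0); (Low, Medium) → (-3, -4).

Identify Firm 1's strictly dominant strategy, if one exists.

Check whether one of Firm 1's strategies beats all alternatives regardless of what the opponent does.
High strictly dominates: vs High: 4 > each of {-1, 3}; vs Medium: 5 > each of {2, -3}.

High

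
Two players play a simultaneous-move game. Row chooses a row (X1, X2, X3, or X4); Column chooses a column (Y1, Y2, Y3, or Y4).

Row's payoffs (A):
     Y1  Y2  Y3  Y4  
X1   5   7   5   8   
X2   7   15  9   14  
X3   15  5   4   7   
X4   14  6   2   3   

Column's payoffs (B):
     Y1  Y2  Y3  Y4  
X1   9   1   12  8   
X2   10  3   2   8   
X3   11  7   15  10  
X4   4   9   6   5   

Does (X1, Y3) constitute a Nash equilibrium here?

Holding Column at Y3: Row gets 5 from X1 but could get 9 by switching to X2. Row has a profitable deviation.

No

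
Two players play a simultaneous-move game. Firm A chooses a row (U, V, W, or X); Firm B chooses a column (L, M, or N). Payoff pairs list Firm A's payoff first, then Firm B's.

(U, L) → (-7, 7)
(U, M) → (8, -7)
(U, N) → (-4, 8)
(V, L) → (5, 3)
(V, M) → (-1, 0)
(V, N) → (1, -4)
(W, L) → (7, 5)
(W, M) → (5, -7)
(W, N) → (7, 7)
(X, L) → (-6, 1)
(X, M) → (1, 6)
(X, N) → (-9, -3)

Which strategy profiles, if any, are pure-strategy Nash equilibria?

A profile is a Nash equilibrium when each player is best-responding to the other.
Firm A's best responses — vs L: W (payoff 7); vs M: U (payoff 8); vs N: W (payoff 7).
Firm B's best responses — vs U: N (payoff 8); vs V: L (payoff 3); vs W: N (payoff 7); vs X: M (payoff 6).
The only mutual best response is (W, N); neither player gains by switching there.

(W, N)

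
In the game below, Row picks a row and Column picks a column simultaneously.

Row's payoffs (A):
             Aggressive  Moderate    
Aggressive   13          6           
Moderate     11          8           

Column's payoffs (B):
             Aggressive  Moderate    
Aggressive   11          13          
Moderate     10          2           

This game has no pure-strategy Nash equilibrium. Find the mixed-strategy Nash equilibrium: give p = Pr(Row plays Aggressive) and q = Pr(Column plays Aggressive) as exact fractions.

p = 4/5, q = 1/2

In a mixed NE each player is indifferent between their pure strategies, so the opponent's mix sets the indifference.
Column indifferent between Aggressive and Moderate: p·11 + (1−p)·10 = p·13 + (1−p)·2 ⟹ 10 + 1p = 2 + 11p ⟹ p = 4/5.
Row indifferent between Aggressive and Moderate: q·13 + (1−q)·6 = q·11 + (1−q)·8 ⟹ 6 + 7q = 8 + 3q ⟹ q = 1/2.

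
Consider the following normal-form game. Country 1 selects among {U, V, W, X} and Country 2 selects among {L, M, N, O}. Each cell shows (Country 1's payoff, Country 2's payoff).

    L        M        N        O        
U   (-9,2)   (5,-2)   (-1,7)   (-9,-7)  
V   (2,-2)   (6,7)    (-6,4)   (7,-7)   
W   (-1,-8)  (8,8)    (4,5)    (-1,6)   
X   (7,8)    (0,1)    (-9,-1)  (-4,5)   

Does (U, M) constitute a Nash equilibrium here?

Holding Country 2 at M: Country 1 gets 5 from U but could get 8 by switching to W. Country 1 has a profitable deviation.

No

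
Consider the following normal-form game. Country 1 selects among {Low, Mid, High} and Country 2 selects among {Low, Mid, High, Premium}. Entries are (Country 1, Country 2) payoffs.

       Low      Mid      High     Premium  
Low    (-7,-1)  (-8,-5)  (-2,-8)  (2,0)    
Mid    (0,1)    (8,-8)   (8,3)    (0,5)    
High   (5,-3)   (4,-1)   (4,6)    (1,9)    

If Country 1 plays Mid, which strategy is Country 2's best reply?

Premium

With Country 1 fixed at Mid, Country 2's payoffs are: Low → 1, Mid → -8, High → 3, Premium → 5.
The maximum is 5, achieved by Premium.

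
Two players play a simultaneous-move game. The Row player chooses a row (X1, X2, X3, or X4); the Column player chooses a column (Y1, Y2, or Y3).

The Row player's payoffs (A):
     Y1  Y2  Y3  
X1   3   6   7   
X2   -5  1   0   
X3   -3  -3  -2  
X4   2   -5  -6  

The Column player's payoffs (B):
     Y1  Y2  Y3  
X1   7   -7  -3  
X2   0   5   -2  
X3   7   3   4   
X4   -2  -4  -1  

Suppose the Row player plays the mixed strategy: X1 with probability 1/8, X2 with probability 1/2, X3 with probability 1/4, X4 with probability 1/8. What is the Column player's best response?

The Column player's best reply maximizes expected payoff against the mix.
Y1: (1/8)·7 + (1/2)·0 + (1/4)·7 + (1/8)·(-2) = 19/8
Y2: (1/8)·(-7) + (1/2)·5 + (1/4)·3 + (1/8)·(-4) = 15/8
Y3: (1/8)·(-3) + (1/2)·(-2) + (1/4)·4 + (1/8)·(-1) = -1/2
Highest expected payoff is 19/8, from Y1.

Y1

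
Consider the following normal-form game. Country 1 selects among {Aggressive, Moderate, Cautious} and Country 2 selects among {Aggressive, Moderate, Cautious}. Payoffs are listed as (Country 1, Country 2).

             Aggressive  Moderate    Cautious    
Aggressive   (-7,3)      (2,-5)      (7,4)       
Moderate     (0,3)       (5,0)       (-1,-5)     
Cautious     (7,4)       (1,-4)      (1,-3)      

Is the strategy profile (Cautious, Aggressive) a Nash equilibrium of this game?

Yes

Holding Country 2 at Aggressive: Country 1 gets 7 from Cautious, versus -7 from Aggressive, 0 from Moderate. No profitable deviation for Country 1.
Holding Country 1 at Cautious: Country 2 gets 4 from Aggressive, versus -4 from Moderate, -3 from Cautious. No profitable deviation for Country 2 either.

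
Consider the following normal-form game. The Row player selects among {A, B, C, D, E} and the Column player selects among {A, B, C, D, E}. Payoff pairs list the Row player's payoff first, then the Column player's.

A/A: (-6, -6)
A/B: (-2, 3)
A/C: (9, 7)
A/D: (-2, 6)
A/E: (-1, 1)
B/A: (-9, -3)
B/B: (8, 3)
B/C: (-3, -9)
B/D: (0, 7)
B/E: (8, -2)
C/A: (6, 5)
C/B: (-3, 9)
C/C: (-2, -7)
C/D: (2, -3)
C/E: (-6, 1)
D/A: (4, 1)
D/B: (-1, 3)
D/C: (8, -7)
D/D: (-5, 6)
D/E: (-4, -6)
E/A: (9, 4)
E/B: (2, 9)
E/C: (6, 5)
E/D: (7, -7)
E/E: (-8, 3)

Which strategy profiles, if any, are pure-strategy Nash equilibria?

(A, C)

Find each player's best response to every opponent strategy; NE are the intersections.
The Row player's best responses — vs A: E (payoff 9); vs B: B (payoff 8); vs C: A (payoff 9); vs D: E (payoff 7); vs E: B (payoff 8).
The Column player's best responses — vs A: C (payoff 7); vs B: D (payoff 7); vs C: B (payoff 9); vs D: D (payoff 6); vs E: B (payoff 9).
The only mutual best response is (A, C); neither player gains by switching there.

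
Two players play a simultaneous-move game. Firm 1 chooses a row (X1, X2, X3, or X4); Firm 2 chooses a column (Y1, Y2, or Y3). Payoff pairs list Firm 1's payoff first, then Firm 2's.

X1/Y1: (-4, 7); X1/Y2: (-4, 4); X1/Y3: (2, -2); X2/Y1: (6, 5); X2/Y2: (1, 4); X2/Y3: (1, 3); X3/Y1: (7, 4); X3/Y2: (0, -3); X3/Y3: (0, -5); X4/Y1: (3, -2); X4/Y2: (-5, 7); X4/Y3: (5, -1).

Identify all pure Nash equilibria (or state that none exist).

(X3, Y1)

Check mutual best responses: a cell is a NE iff neither player can gain by unilaterally deviating.
Firm 1's best responses — vs Y1: X3 (payoff 7); vs Y2: X2 (payoff 1); vs Y3: X4 (payoff 5).
Firm 2's best responses — vs X1: Y1 (payoff 7); vs X2: Y1 (payoff 5); vs X3: Y1 (payoff 4); vs X4: Y2 (payoff 7).
The only mutual best response is (X3, Y1); neither player gains by switching there.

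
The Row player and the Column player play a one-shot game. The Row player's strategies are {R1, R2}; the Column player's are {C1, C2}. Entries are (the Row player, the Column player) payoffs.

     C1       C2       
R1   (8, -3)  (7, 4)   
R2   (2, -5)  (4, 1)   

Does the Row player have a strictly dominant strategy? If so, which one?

R1

A strategy is strictly dominant if it gives the Row player a strictly higher payoff than every other strategy, against every choice by the opponent.
R1 strictly dominates: vs C1: 8 > 2; vs C2: 7 > 4.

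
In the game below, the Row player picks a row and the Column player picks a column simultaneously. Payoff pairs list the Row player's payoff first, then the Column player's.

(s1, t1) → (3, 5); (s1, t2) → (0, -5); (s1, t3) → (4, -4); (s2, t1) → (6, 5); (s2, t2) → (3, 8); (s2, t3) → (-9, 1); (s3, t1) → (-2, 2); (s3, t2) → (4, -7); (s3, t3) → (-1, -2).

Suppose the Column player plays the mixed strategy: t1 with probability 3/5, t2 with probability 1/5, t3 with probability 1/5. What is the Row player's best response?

The Row player's best reply maximizes expected payoff against the mix.
s1: (3/5)·3 + (1/5)·0 + (1/5)·4 = 13/5
s2: (3/5)·6 + (1/5)·3 + (1/5)·(-9) = 12/5
s3: (3/5)·(-2) + (1/5)·4 + (1/5)·(-1) = -3/5
Highest expected payoff is 13/5, from s1.

s1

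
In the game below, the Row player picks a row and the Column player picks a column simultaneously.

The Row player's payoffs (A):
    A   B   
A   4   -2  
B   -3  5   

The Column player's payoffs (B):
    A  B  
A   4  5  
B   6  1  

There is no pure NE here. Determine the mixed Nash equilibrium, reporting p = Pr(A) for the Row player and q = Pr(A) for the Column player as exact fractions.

In a mixed NE each player is indifferent between their pure strategies, so the opponent's mix sets the indifference.
The Column player indifferent between A and B: p·4 + (1−p)·6 = p·5 + (1−p)·1 ⟹ 6 + (-2)p = 1 + 4p ⟹ p = 5/6.
The Row player indifferent between A and B: q·4 + (1−q)·(-2) = q·(-3) + (1−q)·5 ⟹ (-2) + 6q = 5 + (-8)q ⟹ q = 1/2.

p = 5/6, q = 1/2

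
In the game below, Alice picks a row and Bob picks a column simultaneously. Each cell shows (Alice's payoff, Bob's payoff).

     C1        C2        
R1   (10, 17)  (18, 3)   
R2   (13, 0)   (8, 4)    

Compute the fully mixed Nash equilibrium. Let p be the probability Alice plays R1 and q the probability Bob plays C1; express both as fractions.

Each player's mixing probability is pinned down by making the *other* player indifferent.
Bob indifferent between C1 and C2: p·17 + (1−p)·0 = p·3 + (1−p)·4 ⟹ 0 + 17p = 4 + (-1)p ⟹ p = 2/9.
Alice indifferent between R1 and R2: q·10 + (1−q)·18 = q·13 + (1−q)·8 ⟹ 18 + (-8)q = 8 + 5q ⟹ q = 10/13.

p = 2/9, q = 10/13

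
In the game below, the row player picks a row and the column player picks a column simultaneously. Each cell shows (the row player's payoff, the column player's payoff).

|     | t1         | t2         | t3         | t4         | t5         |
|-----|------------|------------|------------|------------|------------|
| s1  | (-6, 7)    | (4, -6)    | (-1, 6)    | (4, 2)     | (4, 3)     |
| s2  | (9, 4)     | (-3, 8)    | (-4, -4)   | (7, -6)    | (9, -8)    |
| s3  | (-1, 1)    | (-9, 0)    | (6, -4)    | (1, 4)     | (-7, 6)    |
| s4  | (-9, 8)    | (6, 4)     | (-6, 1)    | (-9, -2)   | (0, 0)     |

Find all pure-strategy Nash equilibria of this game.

There is no pure-strategy Nash equilibrium

Check mutual best responses: a cell is a NE iff neither player can gain by unilaterally deviating.
The row player's best responses — vs t1: s2 (payoff 9); vs t2: s4 (payoff 6); vs t3: s3 (payoff 6); vs t4: s2 (payoff 7); vs t5: s2 (payoff 9).
The column player's best responses — vs s1: t1 (payoff 7); vs s2: t2 (payoff 8); vs s3: t5 (payoff 6); vs s4: t1 (payoff 8).
No cell has both players best-responding. For instance, the row player's best reply to t2 is s4, but against s4 the column player prefers t1 over t2.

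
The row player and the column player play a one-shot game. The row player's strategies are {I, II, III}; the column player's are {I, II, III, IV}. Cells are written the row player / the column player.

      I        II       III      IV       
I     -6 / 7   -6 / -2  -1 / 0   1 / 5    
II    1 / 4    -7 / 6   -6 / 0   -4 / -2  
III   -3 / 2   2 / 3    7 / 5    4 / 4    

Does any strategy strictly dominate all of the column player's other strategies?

No strictly dominant strategy

Check whether one of the column player's strategies beats all alternatives regardless of what the opponent does.
I is not dominant: against II, II gives 6 > 4.
II is not dominant: against I, I gives 7 > -2.
III is not dominant: against I, I gives 7 > 0.
IV is not dominant: against I, I gives 7 > 5.
No single strategy is best against every opponent action.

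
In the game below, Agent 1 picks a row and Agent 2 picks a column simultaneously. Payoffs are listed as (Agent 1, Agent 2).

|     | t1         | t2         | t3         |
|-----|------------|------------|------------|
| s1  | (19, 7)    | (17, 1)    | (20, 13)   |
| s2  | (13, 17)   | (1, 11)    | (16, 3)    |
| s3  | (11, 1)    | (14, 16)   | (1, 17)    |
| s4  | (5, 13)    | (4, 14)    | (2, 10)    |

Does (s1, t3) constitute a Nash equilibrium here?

Yes

Holding Agent 2 at t3: Agent 1 gets 20 from s1, versus 16 from s2, 1 from s3, 2 from s4. No profitable deviation for Agent 1.
Holding Agent 1 at s1: Agent 2 gets 13 from t3, versus 7 from t1, 1 from t2. No profitable deviation for Agent 2 either.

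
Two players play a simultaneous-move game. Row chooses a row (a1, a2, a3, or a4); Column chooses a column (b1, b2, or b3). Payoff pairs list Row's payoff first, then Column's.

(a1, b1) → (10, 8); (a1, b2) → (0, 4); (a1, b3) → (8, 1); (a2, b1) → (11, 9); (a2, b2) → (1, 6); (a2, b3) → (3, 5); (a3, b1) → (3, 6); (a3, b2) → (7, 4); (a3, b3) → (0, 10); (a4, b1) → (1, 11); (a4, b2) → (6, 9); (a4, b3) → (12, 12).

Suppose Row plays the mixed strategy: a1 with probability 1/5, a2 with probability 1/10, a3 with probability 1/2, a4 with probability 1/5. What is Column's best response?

Compute Column's expected payoff from each pure strategy against the given mix.
b1: (1/5)·8 + (1/10)·9 + (1/2)·6 + (1/5)·11 = 77/10
b2: (1/5)·4 + (1/10)·6 + (1/2)·4 + (1/5)·9 = 26/5
b3: (1/5)·1 + (1/10)·5 + (1/2)·10 + (1/5)·12 = 81/10
Highest expected payoff is 81/10, from b3.

b3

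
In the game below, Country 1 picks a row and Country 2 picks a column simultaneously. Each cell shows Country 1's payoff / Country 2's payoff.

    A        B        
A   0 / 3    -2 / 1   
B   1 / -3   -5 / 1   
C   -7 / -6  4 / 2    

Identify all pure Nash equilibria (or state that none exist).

Find each player's best response to every opponent strategy; NE are the intersections.
Country 1's best responses — vs A: B (payoff 1); vs B: C (payoff 4).
Country 2's best responses — vs A: A (payoff 3); vs B: B (payoff 1); vs C: B (payoff 2).
The only mutual best response is (C, B); neither player gains by switching there.

(C, B)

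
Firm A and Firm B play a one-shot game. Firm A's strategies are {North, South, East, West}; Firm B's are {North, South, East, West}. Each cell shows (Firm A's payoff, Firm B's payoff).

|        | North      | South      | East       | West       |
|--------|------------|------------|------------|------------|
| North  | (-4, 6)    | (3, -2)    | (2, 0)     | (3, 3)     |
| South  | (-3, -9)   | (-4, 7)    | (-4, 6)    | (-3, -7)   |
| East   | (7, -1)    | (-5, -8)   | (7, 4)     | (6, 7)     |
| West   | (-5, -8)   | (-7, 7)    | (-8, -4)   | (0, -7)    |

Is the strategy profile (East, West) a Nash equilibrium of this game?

Yes

Holding Firm B at West: Firm A gets 6 from East, versus 3 from North, -3 from South, 0 from West. No profitable deviation for Firm A.
Holding Firm A at East: Firm B gets 7 from West, versus -1 from North, -8 from South, 4 from East. No profitable deviation for Firm B either.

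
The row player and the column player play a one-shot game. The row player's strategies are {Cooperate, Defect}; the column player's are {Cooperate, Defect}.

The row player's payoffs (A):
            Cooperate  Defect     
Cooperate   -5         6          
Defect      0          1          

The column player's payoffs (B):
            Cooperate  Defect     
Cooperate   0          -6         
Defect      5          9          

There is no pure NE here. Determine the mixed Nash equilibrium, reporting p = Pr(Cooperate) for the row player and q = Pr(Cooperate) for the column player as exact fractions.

p = 2/5, q = 1/2

In a mixed NE each player is indifferent between their pure strategies, so the opponent's mix sets the indifference.
The column player indifferent between Cooperate and Defect: p·0 + (1−p)·5 = p·(-6) + (1−p)·9 ⟹ 5 + (-5)p = 9 + (-15)p ⟹ p = 2/5.
The row player indifferent between Cooperate and Defect: q·(-5) + (1−q)·6 = q·0 + (1−q)·1 ⟹ 6 + (-11)q = 1 + (-1)q ⟹ q = 1/2.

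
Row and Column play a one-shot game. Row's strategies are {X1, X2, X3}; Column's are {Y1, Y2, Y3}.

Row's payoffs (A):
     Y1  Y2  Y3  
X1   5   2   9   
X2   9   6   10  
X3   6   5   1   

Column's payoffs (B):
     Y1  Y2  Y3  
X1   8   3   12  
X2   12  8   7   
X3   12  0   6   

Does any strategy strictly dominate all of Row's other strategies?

X2

Check whether one of Row's strategies beats all alternatives regardless of what the opponent does.
X2 strictly dominates: vs Y1: 9 > each of {5, 6}; vs Y2: 6 > each of {2, 5}; vs Y3: 10 > each of {9, 1}.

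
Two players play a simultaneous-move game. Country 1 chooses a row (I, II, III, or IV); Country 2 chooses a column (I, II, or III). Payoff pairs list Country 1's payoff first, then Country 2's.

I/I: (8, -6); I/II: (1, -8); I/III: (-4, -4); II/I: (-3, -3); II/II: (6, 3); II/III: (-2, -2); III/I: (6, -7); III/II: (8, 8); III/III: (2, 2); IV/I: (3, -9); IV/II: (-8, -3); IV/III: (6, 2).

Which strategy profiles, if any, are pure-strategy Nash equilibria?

(III, II) and (IV, III)

Check mutual best responses: a cell is a NE iff neither player can gain by unilaterally deviating.
Country 1's best responses — vs I: I (payoff 8); vs II: III (payoff 8); vs III: IV (payoff 6).
Country 2's best responses — vs I: III (payoff -4); vs II: II (payoff 3); vs III: II (payoff 8); vs IV: III (payoff 2).
Mutual best responses occur at (III, II) and (IV, III); at each, neither player gains by switching.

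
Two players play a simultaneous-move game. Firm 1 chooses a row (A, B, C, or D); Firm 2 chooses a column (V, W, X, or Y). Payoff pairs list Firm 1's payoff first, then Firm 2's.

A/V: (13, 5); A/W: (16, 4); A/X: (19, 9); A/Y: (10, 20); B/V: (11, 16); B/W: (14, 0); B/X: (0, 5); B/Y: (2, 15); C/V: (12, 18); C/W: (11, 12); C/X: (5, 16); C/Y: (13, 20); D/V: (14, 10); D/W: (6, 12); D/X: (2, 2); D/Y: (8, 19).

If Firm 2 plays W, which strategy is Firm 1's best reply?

A

With Firm 2 fixed at W, Firm 1's payoffs are: A → 16, B → 14, C → 11, D → 6.
The maximum is 16, achieved by A.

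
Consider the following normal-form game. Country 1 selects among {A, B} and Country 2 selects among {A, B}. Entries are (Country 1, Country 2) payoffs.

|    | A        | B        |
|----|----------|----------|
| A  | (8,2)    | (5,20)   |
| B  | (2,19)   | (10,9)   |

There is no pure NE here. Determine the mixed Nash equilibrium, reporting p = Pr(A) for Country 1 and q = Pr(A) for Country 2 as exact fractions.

In a mixed NE each player is indifferent between their pure strategies, so the opponent's mix sets the indifference.
Country 2 indifferent between A and B: p·2 + (1−p)·19 = p·20 + (1−p)·9 ⟹ 19 + (-17)p = 9 + 11p ⟹ p = 5/14.
Country 1 indifferent between A and B: q·8 + (1−q)·5 = q·2 + (1−q)·10 ⟹ 5 + 3q = 10 + (-8)q ⟹ q = 5/11.

p = 5/14, q = 5/11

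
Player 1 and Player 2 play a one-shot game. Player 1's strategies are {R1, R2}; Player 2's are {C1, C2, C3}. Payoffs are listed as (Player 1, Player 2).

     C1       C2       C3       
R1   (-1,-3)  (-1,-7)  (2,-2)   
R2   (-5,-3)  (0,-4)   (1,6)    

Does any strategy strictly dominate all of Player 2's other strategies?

A strategy is strictly dominant if it gives Player 2 a strictly higher payoff than every other strategy, against every choice by the opponent.
C3 strictly dominates: vs R1: -2 > each of {-3, -7}; vs R2: 6 > each of {-3, -4}.

C3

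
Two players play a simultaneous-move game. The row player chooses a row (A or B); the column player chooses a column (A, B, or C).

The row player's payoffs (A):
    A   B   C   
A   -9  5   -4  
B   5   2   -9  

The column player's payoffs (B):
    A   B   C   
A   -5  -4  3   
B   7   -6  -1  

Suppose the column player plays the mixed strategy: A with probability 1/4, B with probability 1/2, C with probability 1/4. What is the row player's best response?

The row player's best reply maximizes expected payoff against the mix.
A: (1/4)·(-9) + (1/2)·5 + (1/4)·(-4) = -3/4
B: (1/4)·5 + (1/2)·2 + (1/4)·(-9) = 0
Highest expected payoff is 0, from B.

B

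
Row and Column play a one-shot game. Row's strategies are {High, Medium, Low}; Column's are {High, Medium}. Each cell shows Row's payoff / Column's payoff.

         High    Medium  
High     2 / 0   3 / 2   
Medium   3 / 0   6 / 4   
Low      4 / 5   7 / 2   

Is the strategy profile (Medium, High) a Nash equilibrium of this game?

No

Holding Column at High: Row gets 3 from Medium but could get 4 by switching to Low. Row has a profitable deviation.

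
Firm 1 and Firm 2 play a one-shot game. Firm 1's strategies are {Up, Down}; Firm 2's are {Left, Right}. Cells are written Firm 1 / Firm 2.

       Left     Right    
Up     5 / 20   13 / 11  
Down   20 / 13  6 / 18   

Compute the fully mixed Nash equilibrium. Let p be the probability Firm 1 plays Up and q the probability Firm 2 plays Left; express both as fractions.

Each player's mixing probability is pinned down by making the *other* player indifferent.
Firm 2 indifferent between Left and Right: p·20 + (1−p)·13 = p·11 + (1−p)·18 ⟹ 13 + 7p = 18 + (-7)p ⟹ p = 5/14.
Firm 1 indifferent between Up and Down: q·5 + (1−q)·13 = q·20 + (1−q)·6 ⟹ 13 + (-8)q = 6 + 14q ⟹ q = 7/22.

p = 5/14, q = 7/22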